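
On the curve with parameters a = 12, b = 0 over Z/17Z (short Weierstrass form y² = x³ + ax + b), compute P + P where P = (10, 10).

(1, 8)

tangent at (10, 10): λ = (3·10² + 12)/(2·10) ≡ 6/3. 3⁻¹ ≡ 6 (mod 17), so λ ≡ 6·6 ≡ 2.
  x = λ² - 10 - 10 = 4 - 20 ≡ 1; y = λ·(10 - 1) - 10 ≡ 8. → (1, 8)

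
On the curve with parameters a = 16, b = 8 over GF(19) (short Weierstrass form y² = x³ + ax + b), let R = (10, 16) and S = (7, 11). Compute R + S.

(10, 16) + (7, 11). λ = (11 - 16)/(7 - 10) ≡ 14/16 mod 19. 16⁻¹ ≡ 6 (mod 19) since 16·6 = 96 ≡ 1, so λ ≡ 8.
  x = λ² - 10 - 7 = 64 - 17 ≡ 9; y = λ·(10 - 9) - 16 ≡ 11. → (9, 11)

(9, 11)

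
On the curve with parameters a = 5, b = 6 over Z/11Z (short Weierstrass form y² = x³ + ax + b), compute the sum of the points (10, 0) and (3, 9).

(10, 0) + (3, 9). λ = (9 - 0)/(3 - 10) ≡ 9/4 mod 11. 4⁻¹ ≡ 3 (mod 11) since 4·3 = 12 ≡ 1, so λ ≡ 5.
  x = λ² - 10 - 3 = 25 - 13 ≡ 1; y = λ·(10 - 1) - 0 ≡ 1. → (1, 1)

(1, 1)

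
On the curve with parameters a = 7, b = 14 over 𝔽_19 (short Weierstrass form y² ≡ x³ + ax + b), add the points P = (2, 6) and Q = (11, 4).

(3, 9)

(2, 6) + (11, 4). λ = (4 - 6)/(11 - 2) ≡ 17/9 mod 19. 9⁻¹ ≡ 17 (mod 19), so λ ≡ 4.
  x = λ² - 2 - 11 = 16 - 13 ≡ 3; y = λ·(2 - 3) - 6 ≡ 9. → (3, 9)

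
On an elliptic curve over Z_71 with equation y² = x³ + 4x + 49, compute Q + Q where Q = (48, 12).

tangent at (48, 12): λ = (3·48² + 4)/(2·12) ≡ 29/24. 24⁻¹ ≡ 3 (mod 71), so λ ≡ 29·3 ≡ 16.
  x = λ² - 48 - 48 = 256 - 96 ≡ 18; y = λ·(48 - 18) - 12 ≡ 42. → (18, 42)

(18, 42)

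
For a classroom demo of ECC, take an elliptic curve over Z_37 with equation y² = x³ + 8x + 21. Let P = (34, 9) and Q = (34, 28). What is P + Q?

The two points share x = 34 and their y-coordinates satisfy 9 + 28 ≡ 0 (mod 37), so they are inverses. Their sum is ∞.

O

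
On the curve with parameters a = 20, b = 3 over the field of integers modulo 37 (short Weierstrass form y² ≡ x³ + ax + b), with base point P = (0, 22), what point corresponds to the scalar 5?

Repeated addition: build up to 5P.
2P: tangent at (0, 22): λ = (3·0² + 20)/(2·22) ≡ 20/7. 7⁻¹ ≡ 16 (mod 37), so λ ≡ 20·16 ≡ 24.
  x = λ² - 0 - 0 = 576 - 0 ≡ 21; y = λ·(0 - 21) - 22 ≡ 29. → (21, 29)
3P: (21, 29) + (0, 22). λ = (22 - 29)/(0 - 21) ≡ 30/16 mod 37. 16⁻¹ ≡ 7 (mod 37), so λ ≡ 25.
  x = λ² - 21 - 0 = 625 - 21 ≡ 12; y = λ·(21 - 12) - 29 ≡ 11. → (12, 11)
4P: (12, 11) + (0, 22). λ = (22 - 11)/(0 - 12) ≡ 11/25 mod 37. 25⁻¹ ≡ 3 (mod 37) since 25·3 = 75 ≡ 1, so λ ≡ 33.
  x = λ² - 12 - 0 = 1089 - 12 ≡ 4; y = λ·(12 - 4) - 11 ≡ 31. → (4, 31)
5P: (4, 31) + (0, 22). λ = (22 - 31)/(0 - 4) ≡ 28/33 mod 37. 33⁻¹ ≡ 9 (mod 37) since 33·9 = 297 ≡ 1, so λ ≡ 30.
  x = λ² - 4 - 0 = 900 - 4 ≡ 8; y = λ·(4 - 8) - 31 ≡ 34. → (8, 34)

(8, 34)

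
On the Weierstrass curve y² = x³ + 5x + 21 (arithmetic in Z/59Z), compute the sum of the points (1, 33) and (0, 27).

(35, 58)

(1, 33) + (0, 27). λ = (27 - 33)/(0 - 1) ≡ 53/58 mod 59. 58⁻¹ ≡ 58 (mod 59), so λ ≡ 6.
  x = λ² - 1 - 0 = 36 - 1 ≡ 35; y = λ·(1 - 35) - 33 ≡ 58. → (35, 58)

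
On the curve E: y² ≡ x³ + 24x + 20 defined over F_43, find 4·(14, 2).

Write G = (14, 2).
Repeated addition: build up to 4G.
2G: tangent at (14, 2): λ = (3·14² + 24)/(2·2) ≡ 10/4. 4⁻¹ ≡ 11 (mod 43), so λ ≡ 10·11 ≡ 24.
  x = λ² - 14 - 14 = 576 - 28 ≡ 32; y = λ·(14 - 32) - 2 ≡ 39. → (32, 39)
3G: (32, 39) + (14, 2). λ = (2 - 39)/(14 - 32) ≡ 6/25 mod 43. 25⁻¹ ≡ 31 (mod 43), so λ ≡ 14.
  x = λ² - 32 - 14 = 196 - 46 ≡ 21; y = λ·(32 - 21) - 39 ≡ 29. → (21, 29)
4G: (21, 29) + (14, 2). λ = (2 - 29)/(14 - 21) ≡ 16/36 mod 43. 36⁻¹ ≡ 6 (mod 43) since 36·6 = 216 ≡ 1, so λ ≡ 10.
  x = λ² - 21 - 14 = 100 - 35 ≡ 22; y = λ·(21 - 22) - 29 ≡ 4. → (22, 4)

(22, 4)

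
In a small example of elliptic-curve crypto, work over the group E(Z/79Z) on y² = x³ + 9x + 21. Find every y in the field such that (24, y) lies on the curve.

none

x³ + 9x + 21 = 14061 ≡ 78 (mod 79).
78 is a non-residue mod 79; no y exists.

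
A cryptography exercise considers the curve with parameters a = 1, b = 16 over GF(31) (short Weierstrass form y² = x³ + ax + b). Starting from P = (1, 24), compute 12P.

(27, 14)

Double-and-add on 12 = (1100)₂. Start with P = (1, 24) for the leading 1-bit.
double: tangent at (1, 24): λ = (3·1² + 1)/(2·24) ≡ 4/17. 17⁻¹ ≡ 11 (mod 31) since 17·11 = 187 ≡ 1, so λ ≡ 4·11 ≡ 13.
  x = λ² - 1 - 1 = 169 - 2 ≡ 12; y = λ·(1 - 12) - 24 ≡ 19. → (12, 19)
add P: (12, 19) + (1, 24). λ = (24 - 19)/(1 - 12) ≡ 5/20 mod 31. 20⁻¹ ≡ 14 (mod 31) since 20·14 = 280 ≡ 1, so λ ≡ 8.
  x = λ² - 12 - 1 = 64 - 13 ≡ 20; y = λ·(12 - 20) - 19 ≡ 10. → (20, 10)
double: tangent at (20, 10): λ = (3·20² + 1)/(2·10) ≡ 23/20. 20⁻¹ ≡ 14 (mod 31), so λ ≡ 23·14 ≡ 12.
  x = λ² - 20 - 20 = 144 - 40 ≡ 11; y = λ·(20 - 11) - 10 ≡ 5. → (11, 5)
double: tangent at (11, 5): λ = (3·11² + 1)/(2·5) ≡ 23/10. 10⁻¹ ≡ 28 (mod 31), so λ ≡ 23·28 ≡ 24.
  x = λ² - 11 - 11 = 576 - 22 ≡ 27; y = λ·(11 - 27) - 5 ≡ 14. → (27, 14)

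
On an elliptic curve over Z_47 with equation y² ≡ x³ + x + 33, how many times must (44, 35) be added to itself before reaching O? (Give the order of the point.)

2P: tangent at (44, 35): λ = (3·44² + 1)/(2·35) ≡ 28/23. 23⁻¹ ≡ 45 (mod 47) since 23·45 = 1035 ≡ 1, so λ ≡ 28·45 ≡ 38.
  x = λ² - 44 - 44 = 1444 - 88 ≡ 40; y = λ·(44 - 40) - 35 ≡ 23. → (40, 23)
3P: (40, 23) + (44, 35). λ = (35 - 23)/(44 - 40) ≡ 12/4 mod 47. 4⁻¹ ≡ 12 (mod 47), so λ ≡ 3.
  x = λ² - 40 - 44 = 9 - 84 ≡ 19; y = λ·(40 - 19) - 23 ≡ 40. → (19, 40)
4P: (19, 40) + (44, 35). λ = (35 - 40)/(44 - 19) ≡ 42/25 mod 47. 25⁻¹ ≡ 32 (mod 47), so λ ≡ 28.
  x = λ² - 19 - 44 = 784 - 63 ≡ 16; y = λ·(19 - 16) - 40 ≡ 44. → (16, 44)
5P: (16, 44) + (44, 35). λ = (35 - 44)/(44 - 16) ≡ 38/28 mod 47. 28⁻¹ ≡ 42 (mod 47), so λ ≡ 45.
  x = λ² - 16 - 44 = 2025 - 60 ≡ 38; y = λ·(16 - 38) - 44 ≡ 0. → (38, 0)
6P: (38, 0) + (44, 35). λ = (35 - 0)/(44 - 38) ≡ 35/6 mod 47. 6⁻¹ ≡ 8 (mod 47), so λ ≡ 45.
  x = λ² - 38 - 44 = 2025 - 82 ≡ 16; y = λ·(38 - 16) - 0 ≡ 3. → (16, 3)
7P: (16, 3) + (44, 35). λ = (35 - 3)/(44 - 16) ≡ 32/28 mod 47. 28⁻¹ ≡ 42 (mod 47), so λ ≡ 28.
  x = λ² - 16 - 44 = 784 - 60 ≡ 19; y = λ·(16 - 19) - 3 ≡ 7. → (19, 7)
8P: (19, 7) + (44, 35). λ = (35 - 7)/(44 - 19) ≡ 28/25 mod 47. 25⁻¹ ≡ 32 (mod 47), so λ ≡ 3.
  x = λ² - 19 - 44 = 9 - 63 ≡ 40; y = λ·(19 - 40) - 7 ≡ 24. → (40, 24)
9P: (40, 24) + (44, 35). λ = (35 - 24)/(44 - 40) ≡ 11/4 mod 47. 4⁻¹ ≡ 12 (mod 47), so λ ≡ 38.
  x = λ² - 40 - 44 = 1444 - 84 ≡ 44; y = λ·(40 - 44) - 24 ≡ 12. → (44, 12)
10P: (44, 12) + (44, 35): same x and y₁ ≡ -y₂, so the sum is O.
10P = O, so the order is 10.

10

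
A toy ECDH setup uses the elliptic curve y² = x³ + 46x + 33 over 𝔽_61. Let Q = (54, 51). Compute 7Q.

(45, 52)

Repeated addition: build up to 7Q.
2Q: tangent at (54, 51): λ = (3·54² + 46)/(2·51) ≡ 10/41. 41⁻¹ ≡ 3 (mod 61) since 41·3 = 123 ≡ 1, so λ ≡ 10·3 ≡ 30.
  x = λ² - 54 - 54 = 900 - 108 ≡ 60; y = λ·(54 - 60) - 51 ≡ 13. → (60, 13)
3Q: (60, 13) + (54, 51). λ = (51 - 13)/(54 - 60) ≡ 38/55 mod 61. 55⁻¹ ≡ 10 (mod 61) since 55·10 = 550 ≡ 1, so λ ≡ 14.
  x = λ² - 60 - 54 = 196 - 114 ≡ 21; y = λ·(60 - 21) - 13 ≡ 45. → (21, 45)
4Q: (21, 45) + (54, 51). λ = (51 - 45)/(54 - 21) ≡ 6/33 mod 61. 33⁻¹ ≡ 37 (mod 61), so λ ≡ 39.
  x = λ² - 21 - 54 = 1521 - 75 ≡ 43; y = λ·(21 - 43) - 45 ≡ 12. → (43, 12)
5Q: (43, 12) + (54, 51). λ = (51 - 12)/(54 - 43) ≡ 39/11 mod 61. 11⁻¹ ≡ 50 (mod 61), so λ ≡ 59.
  x = λ² - 43 - 54 = 3481 - 97 ≡ 29; y = λ·(43 - 29) - 12 ≡ 21. → (29, 21)
6Q: (29, 21) + (54, 51). λ = (51 - 21)/(54 - 29) ≡ 30/25 mod 61. 25⁻¹ ≡ 22 (mod 61) since 25·22 = 550 ≡ 1, so λ ≡ 50.
  x = λ² - 29 - 54 = 2500 - 83 ≡ 38; y = λ·(29 - 38) - 21 ≡ 17. → (38, 17)
7Q: (38, 17) + (54, 51). λ = (51 - 17)/(54 - 38) ≡ 34/16 mod 61. 16⁻¹ ≡ 42 (mod 61), so λ ≡ 25.
  x = λ² - 38 - 54 = 625 - 92 ≡ 45; y = λ·(38 - 45) - 17 ≡ 52. → (45, 52)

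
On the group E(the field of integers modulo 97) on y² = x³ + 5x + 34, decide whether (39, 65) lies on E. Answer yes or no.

no

y² = 65² ≡ 54; x³ + 5x + 34 = 59548 ≡ 87 (mod 97). 54 ≠ 87.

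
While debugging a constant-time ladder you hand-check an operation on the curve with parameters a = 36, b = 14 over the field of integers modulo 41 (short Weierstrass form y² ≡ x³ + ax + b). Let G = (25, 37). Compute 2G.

(36, 23)

tangent at (25, 37): λ = (3·25² + 36)/(2·37) ≡ 25/33. 33⁻¹ ≡ 5 (mod 41), so λ ≡ 25·5 ≡ 2.
  x = λ² - 25 - 25 = 4 - 50 ≡ 36; y = λ·(25 - 36) - 37 ≡ 23. → (36, 23)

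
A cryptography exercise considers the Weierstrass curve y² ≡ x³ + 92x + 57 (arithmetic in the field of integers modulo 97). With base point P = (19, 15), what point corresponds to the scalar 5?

(19, 82)

Repeated addition: build up to 5P.
2P: tangent at (19, 15): λ = (3·19² + 92)/(2·15) ≡ 11/30. 30⁻¹ ≡ 55 (mod 97), so λ ≡ 11·55 ≡ 23.
  x = λ² - 19 - 19 = 529 - 38 ≡ 6; y = λ·(19 - 6) - 15 ≡ 90. → (6, 90)
3P: (6, 90) + (19, 15). λ = (15 - 90)/(19 - 6) ≡ 22/13 mod 97. 13⁻¹ ≡ 15 (mod 97) since 13·15 = 195 ≡ 1, so λ ≡ 39.
  x = λ² - 6 - 19 = 1521 - 25 ≡ 41; y = λ·(6 - 41) - 90 ≡ 0. → (41, 0)
4P: (41, 0) + (19, 15). λ = (15 - 0)/(19 - 41) ≡ 15/75 mod 97. 75⁻¹ ≡ 22 (mod 97), so λ ≡ 39.
  x = λ² - 41 - 19 = 1521 - 60 ≡ 6; y = λ·(41 - 6) - 0 ≡ 7. → (6, 7)
5P: (6, 7) + (19, 15). λ = (15 - 7)/(19 - 6) ≡ 8/13 mod 97. 13⁻¹ ≡ 15 (mod 97) since 13·15 = 195 ≡ 1, so λ ≡ 23.
  x = λ² - 6 - 19 = 529 - 25 ≡ 19; y = λ·(6 - 19) - 7 ≡ 82. → (19, 82)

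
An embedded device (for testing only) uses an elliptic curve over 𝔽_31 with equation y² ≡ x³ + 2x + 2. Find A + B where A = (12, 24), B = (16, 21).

(21, 6)

(12, 24) + (16, 21). λ = (21 - 24)/(16 - 12) ≡ 28/4 mod 31. 4⁻¹ ≡ 8 (mod 31) since 4·8 = 32 ≡ 1, so λ ≡ 7.
  x = λ² - 12 - 16 = 49 - 28 ≡ 21; y = λ·(12 - 21) - 24 ≡ 6. → (21, 6)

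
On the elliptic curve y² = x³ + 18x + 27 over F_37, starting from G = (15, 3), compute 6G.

(3, 16)

Double-and-add on 6 = (110)₂. Start with G = (15, 3) for the leading 1-bit.
double: tangent at (15, 3): λ = (3·15² + 18)/(2·3) ≡ 27/6. 6⁻¹ ≡ 31 (mod 37), so λ ≡ 27·31 ≡ 23.
  x = λ² - 15 - 15 = 529 - 30 ≡ 18; y = λ·(15 - 18) - 3 ≡ 2. → (18, 2)
add G: (18, 2) + (15, 3). λ = (3 - 2)/(15 - 18) ≡ 1/34 mod 37. 34⁻¹ ≡ 12 (mod 37), so λ ≡ 12.
  x = λ² - 18 - 15 = 144 - 33 ≡ 0; y = λ·(18 - 0) - 2 ≡ 29. → (0, 29)
double: tangent at (0, 29): λ = (3·0² + 18)/(2·29) ≡ 18/21. 21⁻¹ ≡ 30 (mod 37), so λ ≡ 18·30 ≡ 22.
  x = λ² - 0 - 0 = 484 - 0 ≡ 3; y = λ·(0 - 3) - 29 ≡ 16. → (3, 16)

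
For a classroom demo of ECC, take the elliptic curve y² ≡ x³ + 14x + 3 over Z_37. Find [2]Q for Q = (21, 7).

(4, 7)

tangent at (21, 7): λ = (3·21² + 14)/(2·7) ≡ 5/14. 14⁻¹ ≡ 8 (mod 37) since 14·8 = 112 ≡ 1, so λ ≡ 5·8 ≡ 3.
  x = λ² - 21 - 21 = 9 - 42 ≡ 4; y = λ·(21 - 4) - 7 ≡ 7. → (4, 7)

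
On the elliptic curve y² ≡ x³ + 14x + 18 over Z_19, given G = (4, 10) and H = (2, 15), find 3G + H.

(4, 9)

First 3G:
Repeated addition: build up to 3G.
2G: tangent at (4, 10): λ = (3·4² + 14)/(2·10) ≡ 5/1. 1⁻¹ ≡ 1 (mod 19), so λ ≡ 5·1 ≡ 5.
  x = λ² - 4 - 4 = 25 - 8 ≡ 17; y = λ·(4 - 17) - 10 ≡ 1. → (17, 1)
3G: (17, 1) + (4, 10). λ = (10 - 1)/(4 - 17) ≡ 9/6 mod 19. 6⁻¹ ≡ 16 (mod 19) since 6·16 = 96 ≡ 1, so λ ≡ 11.
  x = λ² - 17 - 4 = 121 - 21 ≡ 5; y = λ·(17 - 5) - 1 ≡ 17. → (5, 17)
3G = (5, 17).
Finally 3G + H:
(5, 17) + (2, 15). λ = (15 - 17)/(2 - 5) ≡ 17/16 mod 19. 16⁻¹ ≡ 6 (mod 19), so λ ≡ 7.
  x = λ² - 5 - 2 = 49 - 7 ≡ 4; y = λ·(5 - 4) - 17 ≡ 9. → (4, 9)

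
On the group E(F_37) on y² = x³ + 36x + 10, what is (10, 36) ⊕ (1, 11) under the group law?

(10, 36) + (1, 11). λ = (11 - 36)/(1 - 10) ≡ 12/28 mod 37. 28⁻¹ ≡ 4 (mod 37), so λ ≡ 11.
  x = λ² - 10 - 1 = 121 - 11 ≡ 36; y = λ·(10 - 36) - 36 ≡ 11. → (36, 11)

(36, 11)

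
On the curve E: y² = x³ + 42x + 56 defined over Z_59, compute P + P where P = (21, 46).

(15, 52)

tangent at (21, 46): λ = (3·21² + 42)/(2·46) ≡ 8/33. 33⁻¹ ≡ 34 (mod 59) since 33·34 = 1122 ≡ 1, so λ ≡ 8·34 ≡ 36.
  x = λ² - 21 - 21 = 1296 - 42 ≡ 15; y = λ·(21 - 15) - 46 ≡ 52. → (15, 52)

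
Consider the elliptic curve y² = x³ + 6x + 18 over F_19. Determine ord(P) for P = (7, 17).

11

2P: tangent at (7, 17): λ = (3·7² + 6)/(2·17) ≡ 1/15. 15⁻¹ ≡ 14 (mod 19), so λ ≡ 1·14 ≡ 14.
  x = λ² - 7 - 7 = 196 - 14 ≡ 11; y = λ·(7 - 11) - 17 ≡ 3. → (11, 3)
3P: (11, 3) + (7, 17). λ = (17 - 3)/(7 - 11) ≡ 14/15 mod 19. 15⁻¹ ≡ 14 (mod 19) since 15·14 = 210 ≡ 1, so λ ≡ 6.
  x = λ² - 11 - 7 = 36 - 18 ≡ 18; y = λ·(11 - 18) - 3 ≡ 12. → (18, 12)
4P: (18, 12) + (7, 17). λ = (17 - 12)/(7 - 18) ≡ 5/8 mod 19. 8⁻¹ ≡ 12 (mod 19) since 8·12 = 96 ≡ 1, so λ ≡ 3.
  x = λ² - 18 - 7 = 9 - 25 ≡ 3; y = λ·(18 - 3) - 12 ≡ 14. → (3, 14)
5P: (3, 14) + (7, 17). λ = (17 - 14)/(7 - 3) ≡ 3/4 mod 19. 4⁻¹ ≡ 5 (mod 19) since 4·5 = 20 ≡ 1, so λ ≡ 15.
  x = λ² - 3 - 7 = 225 - 10 ≡ 6; y = λ·(3 - 6) - 14 ≡ 17. → (6, 17)
6P: (6, 17) + (7, 17). λ = (17 - 17)/(7 - 6) ≡ 0/1 mod 19. 1⁻¹ ≡ 1 (mod 19) since 1·1 = 1 ≡ 1, so λ ≡ 0.
  x = λ² - 6 - 7 = 0 - 13 ≡ 6; y = λ·(6 - 6) - 17 ≡ 2. → (6, 2)
7P: (6, 2) + (7, 17). λ = (17 - 2)/(7 - 6) ≡ 15/1 mod 19. 1⁻¹ ≡ 1 (mod 19), so λ ≡ 15.
  x = λ² - 6 - 7 = 225 - 13 ≡ 3; y = λ·(6 - 3) - 2 ≡ 5. → (3, 5)
8P: (3, 5) + (7, 17). λ = (17 - 5)/(7 - 3) ≡ 12/4 mod 19. 4⁻¹ ≡ 5 (mod 19) since 4·5 = 20 ≡ 1, so λ ≡ 3.
  x = λ² - 3 - 7 = 9 - 10 ≡ 18; y = λ·(3 - 18) - 5 ≡ 7. → (18, 7)
9P: (18, 7) + (7, 17). λ = (17 - 7)/(7 - 18) ≡ 10/8 mod 19. 8⁻¹ ≡ 12 (mod 19) since 8·12 = 96 ≡ 1, so λ ≡ 6.
  x = λ² - 18 - 7 = 36 - 25 ≡ 11; y = λ·(18 - 11) - 7 ≡ 16. → (11, 16)
10P: (11, 16) + (7, 17). λ = (17 - 16)/(7 - 11) ≡ 1/15 mod 19. 15⁻¹ ≡ 14 (mod 19), so λ ≡ 14.
  x = λ² - 11 - 7 = 196 - 18 ≡ 7; y = λ·(11 - 7) - 16 ≡ 2. → (7, 2)
11P: (7, 2) + (7, 17): same x and y₁ ≡ -y₂, so the sum is the point at infinity.
11P = the point at infinity, so the order is 11.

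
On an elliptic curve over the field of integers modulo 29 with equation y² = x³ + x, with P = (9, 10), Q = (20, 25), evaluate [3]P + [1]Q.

O

First 3P:
Repeated addition: build up to 3P.
2P: tangent at (9, 10): λ = (3·9² + 1)/(2·10) ≡ 12/20. 20⁻¹ ≡ 16 (mod 29) since 20·16 = 320 ≡ 1, so λ ≡ 12·16 ≡ 18.
  x = λ² - 9 - 9 = 324 - 18 ≡ 16; y = λ·(9 - 16) - 10 ≡ 9. → (16, 9)
3P: (16, 9) + (9, 10). λ = (10 - 9)/(9 - 16) ≡ 1/22 mod 29. 22⁻¹ ≡ 4 (mod 29), so λ ≡ 4.
  x = λ² - 16 - 9 = 16 - 25 ≡ 20; y = λ·(16 - 20) - 9 ≡ 4. → (20, 4)
3P = (20, 4).
Finally 3P + Q:
(20, 4) + (20, 25): same x and y₁ ≡ -y₂, so the sum is ∞.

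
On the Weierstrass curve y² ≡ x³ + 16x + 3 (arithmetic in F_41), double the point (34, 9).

tangent at (34, 9): λ = (3·34² + 16)/(2·9) ≡ 40/18. 18⁻¹ ≡ 16 (mod 41) since 18·16 = 288 ≡ 1, so λ ≡ 40·16 ≡ 25.
  x = λ² - 34 - 34 = 625 - 68 ≡ 24; y = λ·(34 - 24) - 9 ≡ 36. → (24, 36)

(24, 36)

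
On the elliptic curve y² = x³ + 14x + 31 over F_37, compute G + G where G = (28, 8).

tangent at (28, 8): λ = (3·28² + 14)/(2·8) ≡ 35/16. 16⁻¹ ≡ 7 (mod 37) since 16·7 = 112 ≡ 1, so λ ≡ 35·7 ≡ 23.
  x = λ² - 28 - 28 = 529 - 56 ≡ 29; y = λ·(28 - 29) - 8 ≡ 6. → (29, 6)

(29, 6)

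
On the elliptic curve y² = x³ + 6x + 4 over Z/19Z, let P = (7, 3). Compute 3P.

(15, 7)

Repeated addition: build up to 3P.
2P: tangent at (7, 3): λ = (3·7² + 6)/(2·3) ≡ 1/6. 6⁻¹ ≡ 16 (mod 19), so λ ≡ 1·16 ≡ 16.
  x = λ² - 7 - 7 = 256 - 14 ≡ 14; y = λ·(7 - 14) - 3 ≡ 18. → (14, 18)
3P: (14, 18) + (7, 3). λ = (3 - 18)/(7 - 14) ≡ 4/12 mod 19. 12⁻¹ ≡ 8 (mod 19), so λ ≡ 13.
  x = λ² - 14 - 7 = 169 - 21 ≡ 15; y = λ·(14 - 15) - 18 ≡ 7. → (15, 7)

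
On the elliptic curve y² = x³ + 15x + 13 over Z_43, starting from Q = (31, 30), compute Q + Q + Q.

(25, 24)

Repeated addition: build up to 3Q.
2Q: tangent at (31, 30): λ = (3·31² + 15)/(2·30) ≡ 17/17. 17⁻¹ ≡ 38 (mod 43) since 17·38 = 646 ≡ 1, so λ ≡ 17·38 ≡ 1.
  x = λ² - 31 - 31 = 1 - 62 ≡ 25; y = λ·(31 - 25) - 30 ≡ 19. → (25, 19)
3Q: (25, 19) + (31, 30). λ = (30 - 19)/(31 - 25) ≡ 11/6 mod 43. 6⁻¹ ≡ 36 (mod 43), so λ ≡ 9.
  x = λ² - 25 - 31 = 81 - 56 ≡ 25; y = λ·(25 - 25) - 19 ≡ 24. → (25, 24)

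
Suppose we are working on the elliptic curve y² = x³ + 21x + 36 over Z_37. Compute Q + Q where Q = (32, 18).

tangent at (32, 18): λ = (3·32² + 21)/(2·18) ≡ 22/36. 36⁻¹ ≡ 36 (mod 37), so λ ≡ 22·36 ≡ 15.
  x = λ² - 32 - 32 = 225 - 64 ≡ 13; y = λ·(32 - 13) - 18 ≡ 8. → (13, 8)

(13, 8)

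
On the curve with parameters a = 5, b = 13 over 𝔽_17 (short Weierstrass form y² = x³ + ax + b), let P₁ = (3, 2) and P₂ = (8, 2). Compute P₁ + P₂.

(3, 2) + (8, 2). λ = (2 - 2)/(8 - 3) ≡ 0/5 mod 17. 5⁻¹ ≡ 7 (mod 17), so λ ≡ 0.
  x = λ² - 3 - 8 = 0 - 11 ≡ 6; y = λ·(3 - 6) - 2 ≡ 15. → (6, 15)

(6, 15)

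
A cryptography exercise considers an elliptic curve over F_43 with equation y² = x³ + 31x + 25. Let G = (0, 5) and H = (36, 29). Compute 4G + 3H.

(16, 4)

First 4G:
Repeated addition: build up to 4G.
2G: tangent at (0, 5): λ = (3·0² + 31)/(2·5) ≡ 31/10. 10⁻¹ ≡ 13 (mod 43) since 10·13 = 130 ≡ 1, so λ ≡ 31·13 ≡ 16.
  x = λ² - 0 - 0 = 256 - 0 ≡ 41; y = λ·(0 - 41) - 5 ≡ 27. → (41, 27)
3G: (41, 27) + (0, 5). λ = (5 - 27)/(0 - 41) ≡ 21/2 mod 43. 2⁻¹ ≡ 22 (mod 43), so λ ≡ 32.
  x = λ² - 41 - 0 = 1024 - 41 ≡ 37; y = λ·(41 - 37) - 27 ≡ 15. → (37, 15)
4G: (37, 15) + (0, 5). λ = (5 - 15)/(0 - 37) ≡ 33/6 mod 43. 6⁻¹ ≡ 36 (mod 43) since 6·36 = 216 ≡ 1, so λ ≡ 27.
  x = λ² - 37 - 0 = 729 - 37 ≡ 4; y = λ·(37 - 4) - 15 ≡ 16. → (4, 16)
4G = (4, 16).
Next 3H:
Repeated addition: build up to 3H.
2H: tangent at (36, 29): λ = (3·36² + 31)/(2·29) ≡ 6/15. 15⁻¹ ≡ 23 (mod 43) since 15·23 = 345 ≡ 1, so λ ≡ 6·23 ≡ 9.
  x = λ² - 36 - 36 = 81 - 72 ≡ 9; y = λ·(36 - 9) - 29 ≡ 42. → (9, 42)
3H: (9, 42) + (36, 29). λ = (29 - 42)/(36 - 9) ≡ 30/27 mod 43. 27⁻¹ ≡ 8 (mod 43) since 27·8 = 216 ≡ 1, so λ ≡ 25.
  x = λ² - 9 - 36 = 625 - 45 ≡ 21; y = λ·(9 - 21) - 42 ≡ 2. → (21, 2)
3H = (21, 2).
Finally 4G + 3H:
(4, 16) + (21, 2). λ = (2 - 16)/(21 - 4) ≡ 29/17 mod 43. 17⁻¹ ≡ 38 (mod 43) since 17·38 = 646 ≡ 1, so λ ≡ 27.
  x = λ² - 4 - 21 = 729 - 25 ≡ 16; y = λ·(4 - 16) - 16 ≡ 4. → (16, 4)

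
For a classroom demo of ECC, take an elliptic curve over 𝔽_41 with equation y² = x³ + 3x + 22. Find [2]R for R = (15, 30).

tangent at (15, 30): λ = (3·15² + 3)/(2·30) ≡ 22/19. 19⁻¹ ≡ 13 (mod 41) since 19·13 = 247 ≡ 1, so λ ≡ 22·13 ≡ 40.
  x = λ² - 15 - 15 = 1600 - 30 ≡ 12; y = λ·(15 - 12) - 30 ≡ 8. → (12, 8)

(12, 8)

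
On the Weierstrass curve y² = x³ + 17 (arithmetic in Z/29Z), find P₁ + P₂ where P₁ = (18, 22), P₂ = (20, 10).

(18, 22) + (20, 10). λ = (10 - 22)/(20 - 18) ≡ 17/2 mod 29. 2⁻¹ ≡ 15 (mod 29) since 2·15 = 30 ≡ 1, so λ ≡ 23.
  x = λ² - 18 - 20 = 529 - 38 ≡ 27; y = λ·(18 - 27) - 22 ≡ 3. → (27, 3)

(27, 3)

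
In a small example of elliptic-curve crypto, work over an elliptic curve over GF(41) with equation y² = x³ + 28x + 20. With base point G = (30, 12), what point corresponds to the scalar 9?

Double-and-add on 9 = (1001)₂. Start with G = (30, 12) for the leading 1-bit.
double: tangent at (30, 12): λ = (3·30² + 28)/(2·12) ≡ 22/24. 24⁻¹ ≡ 12 (mod 41) since 24·12 = 288 ≡ 1, so λ ≡ 22·12 ≡ 18.
  x = λ² - 30 - 30 = 324 - 60 ≡ 18; y = λ·(30 - 18) - 12 ≡ 40. → (18, 40)
double: tangent at (18, 40): λ = (3·18² + 28)/(2·40) ≡ 16/39. 39⁻¹ ≡ 20 (mod 41), so λ ≡ 16·20 ≡ 33.
  x = λ² - 18 - 18 = 1089 - 36 ≡ 28; y = λ·(18 - 28) - 40 ≡ 40. → (28, 40)
double: tangent at (28, 40): λ = (3·28² + 28)/(2·40) ≡ 2/39. 39⁻¹ ≡ 20 (mod 41) since 39·20 = 780 ≡ 1, so λ ≡ 2·20 ≡ 40.
  x = λ² - 28 - 28 = 1600 - 56 ≡ 27; y = λ·(28 - 27) - 40 ≡ 0. → (27, 0)
add G: (27, 0) + (30, 12). λ = (12 - 0)/(30 - 27) ≡ 12/3 mod 41. 3⁻¹ ≡ 14 (mod 41) since 3·14 = 42 ≡ 1, so λ ≡ 4.
  x = λ² - 27 - 30 = 16 - 57 ≡ 0; y = λ·(27 - 0) - 0 ≡ 26. → (0, 26)

(0, 26)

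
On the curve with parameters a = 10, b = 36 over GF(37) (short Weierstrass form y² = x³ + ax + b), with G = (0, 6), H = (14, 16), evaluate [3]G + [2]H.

First 3G:
Repeated addition: build up to 3G.
2G: tangent at (0, 6): λ = (3·0² + 10)/(2·6) ≡ 10/12. 12⁻¹ ≡ 34 (mod 37) since 12·34 = 408 ≡ 1, so λ ≡ 10·34 ≡ 7.
  x = λ² - 0 - 0 = 49 - 0 ≡ 12; y = λ·(0 - 12) - 6 ≡ 21. → (12, 21)
3G: (12, 21) + (0, 6). λ = (6 - 21)/(0 - 12) ≡ 22/25 mod 37. 25⁻¹ ≡ 3 (mod 37), so λ ≡ 29.
  x = λ² - 12 - 0 = 841 - 12 ≡ 15; y = λ·(12 - 15) - 21 ≡ 3. → (15, 3)
3G = (15, 3).
Next 2H:
Repeated addition: build up to 2H.
2H: tangent at (14, 16): λ = (3·14² + 10)/(2·16) ≡ 6/32. 32⁻¹ ≡ 22 (mod 37), so λ ≡ 6·22 ≡ 21.
  x = λ² - 14 - 14 = 441 - 28 ≡ 6; y = λ·(14 - 6) - 16 ≡ 4. → (6, 4)
2H = (6, 4).
Finally 3G + 2H:
(15, 3) + (6, 4). λ = (4 - 3)/(6 - 15) ≡ 1/28 mod 37. 28⁻¹ ≡ 4 (mod 37), so λ ≡ 4.
  x = λ² - 15 - 6 = 16 - 21 ≡ 32; y = λ·(15 - 32) - 3 ≡ 3. → (32, 3)

(32, 3)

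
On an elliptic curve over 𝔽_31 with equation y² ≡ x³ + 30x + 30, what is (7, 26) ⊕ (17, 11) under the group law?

(7, 26) + (17, 11). λ = (11 - 26)/(17 - 7) ≡ 16/10 mod 31. 10⁻¹ ≡ 28 (mod 31) since 10·28 = 280 ≡ 1, so λ ≡ 14.
  x = λ² - 7 - 17 = 196 - 24 ≡ 17; y = λ·(7 - 17) - 26 ≡ 20. → (17, 20)

(17, 20)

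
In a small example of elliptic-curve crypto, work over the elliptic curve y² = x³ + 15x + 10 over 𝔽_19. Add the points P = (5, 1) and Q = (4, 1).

(5, 1) + (4, 1). λ = (1 - 1)/(4 - 5) ≡ 0/18 mod 19. 18⁻¹ ≡ 18 (mod 19) since 18·18 = 324 ≡ 1, so λ ≡ 0.
  x = λ² - 5 - 4 = 0 - 9 ≡ 10; y = λ·(5 - 10) - 1 ≡ 18. → (10, 18)

(10, 18)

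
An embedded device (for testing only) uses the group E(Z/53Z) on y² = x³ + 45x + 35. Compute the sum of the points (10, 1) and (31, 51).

(10, 1) + (31, 51). λ = (51 - 1)/(31 - 10) ≡ 50/21 mod 53. 21⁻¹ ≡ 48 (mod 53), so λ ≡ 15.
  x = λ² - 10 - 31 = 225 - 41 ≡ 25; y = λ·(10 - 25) - 1 ≡ 39. → (25, 39)

(25, 39)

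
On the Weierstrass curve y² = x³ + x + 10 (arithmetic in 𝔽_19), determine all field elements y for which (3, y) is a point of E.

none

x³ + 1x + 10 = 40 ≡ 2 (mod 19).
2 is a non-residue mod 19; no y exists.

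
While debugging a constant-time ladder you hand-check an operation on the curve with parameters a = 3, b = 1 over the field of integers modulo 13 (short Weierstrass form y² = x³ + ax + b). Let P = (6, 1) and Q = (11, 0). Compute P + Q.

(6, 1) + (11, 0). λ = (0 - 1)/(11 - 6) ≡ 12/5 mod 13. 5⁻¹ ≡ 8 (mod 13), so λ ≡ 5.
  x = λ² - 6 - 11 = 25 - 17 ≡ 8; y = λ·(6 - 8) - 1 ≡ 2. → (8, 2)

(8, 2)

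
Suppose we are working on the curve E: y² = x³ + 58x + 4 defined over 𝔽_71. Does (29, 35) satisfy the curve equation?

y² = 35² ≡ 18; x³ + 58x + 4 = 26075 ≡ 18 (mod 71). 18 = 18.

yes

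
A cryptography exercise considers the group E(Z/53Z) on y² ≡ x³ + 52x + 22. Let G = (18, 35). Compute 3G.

Repeated addition: build up to 3G.
2G: tangent at (18, 35): λ = (3·18² + 52)/(2·35) ≡ 17/17. 17⁻¹ ≡ 25 (mod 53) since 17·25 = 425 ≡ 1, so λ ≡ 17·25 ≡ 1.
  x = λ² - 18 - 18 = 1 - 36 ≡ 18; y = λ·(18 - 18) - 35 ≡ 18. → (18, 18)
3G: (18, 18) + (18, 35): same x and y₁ ≡ -y₂, so the sum is 𝒪.

O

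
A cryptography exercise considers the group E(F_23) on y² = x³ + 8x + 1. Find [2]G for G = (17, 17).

(16, 4)

tangent at (17, 17): λ = (3·17² + 8)/(2·17) ≡ 1/11. 11⁻¹ ≡ 21 (mod 23) since 11·21 = 231 ≡ 1, so λ ≡ 1·21 ≡ 21.
  x = λ² - 17 - 17 = 441 - 34 ≡ 16; y = λ·(17 - 16) - 17 ≡ 4. → (16, 4)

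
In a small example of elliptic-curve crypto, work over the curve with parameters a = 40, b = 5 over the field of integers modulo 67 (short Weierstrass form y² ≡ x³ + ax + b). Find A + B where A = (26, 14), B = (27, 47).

(31, 22)

(26, 14) + (27, 47). λ = (47 - 14)/(27 - 26) ≡ 33/1 mod 67. 1⁻¹ ≡ 1 (mod 67) since 1·1 = 1 ≡ 1, so λ ≡ 33.
  x = λ² - 26 - 27 = 1089 - 53 ≡ 31; y = λ·(26 - 31) - 14 ≡ 22. → (31, 22)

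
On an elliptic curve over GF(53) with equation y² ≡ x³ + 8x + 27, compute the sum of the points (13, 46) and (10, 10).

(15, 36)

(13, 46) + (10, 10). λ = (10 - 46)/(10 - 13) ≡ 17/50 mod 53. 50⁻¹ ≡ 35 (mod 53) since 50·35 = 1750 ≡ 1, so λ ≡ 12.
  x = λ² - 13 - 10 = 144 - 23 ≡ 15; y = λ·(13 - 15) - 46 ≡ 36. → (15, 36)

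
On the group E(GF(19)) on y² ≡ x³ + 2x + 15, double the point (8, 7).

(12, 0)

tangent at (8, 7): λ = (3·8² + 2)/(2·7) ≡ 4/14. 14⁻¹ ≡ 15 (mod 19), so λ ≡ 4·15 ≡ 3.
  x = λ² - 8 - 8 = 9 - 16 ≡ 12; y = λ·(8 - 12) - 7 ≡ 0. → (12, 0)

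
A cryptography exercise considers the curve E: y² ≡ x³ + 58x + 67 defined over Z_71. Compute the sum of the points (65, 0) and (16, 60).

(8, 7)

(65, 0) + (16, 60). λ = (60 - 0)/(16 - 65) ≡ 60/22 mod 71. 22⁻¹ ≡ 42 (mod 71), so λ ≡ 35.
  x = λ² - 65 - 16 = 1225 - 81 ≡ 8; y = λ·(65 - 8) - 0 ≡ 7. → (8, 7)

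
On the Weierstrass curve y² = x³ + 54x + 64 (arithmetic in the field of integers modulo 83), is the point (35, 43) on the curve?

no

y² = 43² ≡ 23; x³ + 54x + 64 = 44829 ≡ 9 (mod 83). 23 ≠ 9.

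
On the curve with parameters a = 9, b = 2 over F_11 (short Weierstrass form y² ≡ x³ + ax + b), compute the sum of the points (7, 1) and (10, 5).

(7, 1) + (10, 5). λ = (5 - 1)/(10 - 7) ≡ 4/3 mod 11. 3⁻¹ ≡ 4 (mod 11) since 3·4 = 12 ≡ 1, so λ ≡ 5.
  x = λ² - 7 - 10 = 25 - 17 ≡ 8; y = λ·(7 - 8) - 1 ≡ 5. → (8, 5)

(8, 5)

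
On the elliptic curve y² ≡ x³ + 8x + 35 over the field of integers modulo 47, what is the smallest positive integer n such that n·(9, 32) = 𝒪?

8

2P: tangent at (9, 32): λ = (3·9² + 8)/(2·32) ≡ 16/17. 17⁻¹ ≡ 36 (mod 47), so λ ≡ 16·36 ≡ 12.
  x = λ² - 9 - 9 = 144 - 18 ≡ 32; y = λ·(9 - 32) - 32 ≡ 21. → (32, 21)
3P: (32, 21) + (9, 32). λ = (32 - 21)/(9 - 32) ≡ 11/24 mod 47. 24⁻¹ ≡ 2 (mod 47) since 24·2 = 48 ≡ 1, so λ ≡ 22.
  x = λ² - 32 - 9 = 484 - 41 ≡ 20; y = λ·(32 - 20) - 21 ≡ 8. → (20, 8)
4P: (20, 8) + (9, 32). λ = (32 - 8)/(9 - 20) ≡ 24/36 mod 47. 36⁻¹ ≡ 17 (mod 47) since 36·17 = 612 ≡ 1, so λ ≡ 32.
  x = λ² - 20 - 9 = 1024 - 29 ≡ 8; y = λ·(20 - 8) - 8 ≡ 0. → (8, 0)
5P: (8, 0) + (9, 32). λ = (32 - 0)/(9 - 8) ≡ 32/1 mod 47. 1⁻¹ ≡ 1 (mod 47), so λ ≡ 32.
  x = λ² - 8 - 9 = 1024 - 17 ≡ 20; y = λ·(8 - 20) - 0 ≡ 39. → (20, 39)
6P: (20, 39) + (9, 32). λ = (32 - 39)/(9 - 20) ≡ 40/36 mod 47. 36⁻¹ ≡ 17 (mod 47), so λ ≡ 22.
  x = λ² - 20 - 9 = 484 - 29 ≡ 32; y = λ·(20 - 32) - 39 ≡ 26. → (32, 26)
7P: (32, 26) + (9, 32). λ = (32 - 26)/(9 - 32) ≡ 6/24 mod 47. 24⁻¹ ≡ 2 (mod 47), so λ ≡ 12.
  x = λ² - 32 - 9 = 144 - 41 ≡ 9; y = λ·(32 - 9) - 26 ≡ 15. → (9, 15)
8P: (9, 15) + (9, 32): same x and y₁ ≡ -y₂, so the sum is 𝒪.
8P = 𝒪, so the order is 8.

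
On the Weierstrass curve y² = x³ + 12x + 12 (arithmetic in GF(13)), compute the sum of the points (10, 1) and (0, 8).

(10, 1) + (0, 8). λ = (8 - 1)/(0 - 10) ≡ 7/3 mod 13. 3⁻¹ ≡ 9 (mod 13), so λ ≡ 11.
  x = λ² - 10 - 0 = 121 - 10 ≡ 7; y = λ·(10 - 7) - 1 ≡ 6. → (7, 6)

(7, 6)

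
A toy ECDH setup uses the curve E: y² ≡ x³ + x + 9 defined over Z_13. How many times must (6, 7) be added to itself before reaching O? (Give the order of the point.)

7

2P: tangent at (6, 7): λ = (3·6² + 1)/(2·7) ≡ 5/1. 1⁻¹ ≡ 1 (mod 13), so λ ≡ 5·1 ≡ 5.
  x = λ² - 6 - 6 = 25 - 12 ≡ 0; y = λ·(6 - 0) - 7 ≡ 10. → (0, 10)
3P: (0, 10) + (6, 7). λ = (7 - 10)/(6 - 0) ≡ 10/6 mod 13. 6⁻¹ ≡ 11 (mod 13), so λ ≡ 6.
  x = λ² - 0 - 6 = 36 - 6 ≡ 4; y = λ·(0 - 4) - 10 ≡ 5. → (4, 5)
4P: (4, 5) + (6, 7). λ = (7 - 5)/(6 - 4) ≡ 2/2 mod 13. 2⁻¹ ≡ 7 (mod 13) since 2·7 = 14 ≡ 1, so λ ≡ 1.
  x = λ² - 4 - 6 = 1 - 10 ≡ 4; y = λ·(4 - 4) - 5 ≡ 8. → (4, 8)
5P: (4, 8) + (6, 7). λ = (7 - 8)/(6 - 4) ≡ 12/2 mod 13. 2⁻¹ ≡ 7 (mod 13) since 2·7 = 14 ≡ 1, so λ ≡ 6.
  x = λ² - 4 - 6 = 36 - 10 ≡ 0; y = λ·(4 - 0) - 8 ≡ 3. → (0, 3)
6P: (0, 3) + (6, 7). λ = (7 - 3)/(6 - 0) ≡ 4/6 mod 13. 6⁻¹ ≡ 11 (mod 13), so λ ≡ 5.
  x = λ² - 0 - 6 = 25 - 6 ≡ 6; y = λ·(0 - 6) - 3 ≡ 6. → (6, 6)
7P: (6, 6) + (6, 7): same x and y₁ ≡ -y₂, so the sum is O.
7P = O, so the order is 7.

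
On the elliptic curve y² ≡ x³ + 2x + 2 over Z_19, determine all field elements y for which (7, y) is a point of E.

6, 13

x³ + 2x + 2 = 359 ≡ 17 (mod 19).
Square roots of 17 mod 19: 6 and 13 (since 6² = 36 ≡ 17).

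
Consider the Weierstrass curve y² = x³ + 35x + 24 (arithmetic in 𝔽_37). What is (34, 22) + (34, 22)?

(18, 14)

tangent at (34, 22): λ = (3·34² + 35)/(2·22) ≡ 25/7. 7⁻¹ ≡ 16 (mod 37), so λ ≡ 25·16 ≡ 30.
  x = λ² - 34 - 34 = 900 - 68 ≡ 18; y = λ·(34 - 18) - 22 ≡ 14. → (18, 14)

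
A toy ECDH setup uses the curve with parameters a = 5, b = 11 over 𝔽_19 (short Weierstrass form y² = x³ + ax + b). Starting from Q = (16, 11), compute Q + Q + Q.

Repeated addition: build up to 3Q.
2Q: tangent at (16, 11): λ = (3·16² + 5)/(2·11) ≡ 13/3. 3⁻¹ ≡ 13 (mod 19), so λ ≡ 13·13 ≡ 17.
  x = λ² - 16 - 16 = 289 - 32 ≡ 10; y = λ·(16 - 10) - 11 ≡ 15. → (10, 15)
3Q: (10, 15) + (16, 11). λ = (11 - 15)/(16 - 10) ≡ 15/6 mod 19. 6⁻¹ ≡ 16 (mod 19), so λ ≡ 12.
  x = λ² - 10 - 16 = 144 - 26 ≡ 4; y = λ·(10 - 4) - 15 ≡ 0. → (4, 0)

(4, 0)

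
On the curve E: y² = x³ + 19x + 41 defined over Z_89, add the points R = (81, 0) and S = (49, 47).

(81, 0) + (49, 47). λ = (47 - 0)/(49 - 81) ≡ 47/57 mod 89. 57⁻¹ ≡ 25 (mod 89) since 57·25 = 1425 ≡ 1, so λ ≡ 18.
  x = λ² - 81 - 49 = 324 - 130 ≡ 16; y = λ·(81 - 16) - 0 ≡ 13. → (16, 13)

(16, 13)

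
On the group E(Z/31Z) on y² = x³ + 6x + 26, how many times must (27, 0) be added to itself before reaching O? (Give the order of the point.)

2

2P: (27, 0) + (27, 0): same x and y₁ ≡ -y₂, so the sum is O.
2P = O, so the order is 2.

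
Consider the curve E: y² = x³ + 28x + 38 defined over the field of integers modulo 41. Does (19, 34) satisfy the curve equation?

yes

y² = 34² ≡ 8; x³ + 28x + 38 = 7429 ≡ 8 (mod 41). 8 = 8.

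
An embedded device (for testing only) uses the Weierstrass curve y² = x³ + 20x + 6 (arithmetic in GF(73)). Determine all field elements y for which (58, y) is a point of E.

x³ + 20x + 6 = 196278 ≡ 54 (mod 73).
Square roots of 54 mod 73: 28 and 45 (since 28² = 784 ≡ 54).

28, 45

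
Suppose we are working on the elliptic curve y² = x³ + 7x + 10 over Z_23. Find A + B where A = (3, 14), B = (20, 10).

(3, 14) + (20, 10). λ = (10 - 14)/(20 - 3) ≡ 19/17 mod 23. 17⁻¹ ≡ 19 (mod 23), so λ ≡ 16.
  x = λ² - 3 - 20 = 256 - 23 ≡ 3; y = λ·(3 - 3) - 14 ≡ 9. → (3, 9)

(3, 9)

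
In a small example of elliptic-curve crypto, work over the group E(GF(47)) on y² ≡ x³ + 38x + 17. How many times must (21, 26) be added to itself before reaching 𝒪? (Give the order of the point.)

4

2P: tangent at (21, 26): λ = (3·21² + 38)/(2·26) ≡ 45/5. 5⁻¹ ≡ 19 (mod 47) since 5·19 = 95 ≡ 1, so λ ≡ 45·19 ≡ 9.
  x = λ² - 21 - 21 = 81 - 42 ≡ 39; y = λ·(21 - 39) - 26 ≡ 0. → (39, 0)
3P: (39, 0) + (21, 26). λ = (26 - 0)/(21 - 39) ≡ 26/29 mod 47. 29⁻¹ ≡ 13 (mod 47), so λ ≡ 9.
  x = λ² - 39 - 21 = 81 - 60 ≡ 21; y = λ·(39 - 21) - 0 ≡ 21. → (21, 21)
4P: (21, 21) + (21, 26): same x and y₁ ≡ -y₂, so the sum is 𝒪.
4P = 𝒪, so the order is 4.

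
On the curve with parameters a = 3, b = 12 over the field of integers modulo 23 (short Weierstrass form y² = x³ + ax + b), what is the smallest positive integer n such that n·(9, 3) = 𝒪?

7

2P: tangent at (9, 3): λ = (3·9² + 3)/(2·3) ≡ 16/6. 6⁻¹ ≡ 4 (mod 23), so λ ≡ 16·4 ≡ 18.
  x = λ² - 9 - 9 = 324 - 18 ≡ 7; y = λ·(9 - 7) - 3 ≡ 10. → (7, 10)
3P: (7, 10) + (9, 3). λ = (3 - 10)/(9 - 7) ≡ 16/2 mod 23. 2⁻¹ ≡ 12 (mod 23) since 2·12 = 24 ≡ 1, so λ ≡ 8.
  x = λ² - 7 - 9 = 64 - 16 ≡ 2; y = λ·(7 - 2) - 10 ≡ 7. → (2, 7)
4P: (2, 7) + (9, 3). λ = (3 - 7)/(9 - 2) ≡ 19/7 mod 23. 7⁻¹ ≡ 10 (mod 23) since 7·10 = 70 ≡ 1, so λ ≡ 6.
  x = λ² - 2 - 9 = 36 - 11 ≡ 2; y = λ·(2 - 2) - 7 ≡ 16. → (2, 16)
5P: (2, 16) + (9, 3). λ = (3 - 16)/(9 - 2) ≡ 10/7 mod 23. 7⁻¹ ≡ 10 (mod 23), so λ ≡ 8.
  x = λ² - 2 - 9 = 64 - 11 ≡ 7; y = λ·(2 - 7) - 16 ≡ 13. → (7, 13)
6P: (7, 13) + (9, 3). λ = (3 - 13)/(9 - 7) ≡ 13/2 mod 23. 2⁻¹ ≡ 12 (mod 23), so λ ≡ 18.
  x = λ² - 7 - 9 = 324 - 16 ≡ 9; y = λ·(7 - 9) - 13 ≡ 20. → (9, 20)
7P: (9, 20) + (9, 3): same x and y₁ ≡ -y₂, so the sum is 𝒪.
7P = 𝒪, so the order is 7.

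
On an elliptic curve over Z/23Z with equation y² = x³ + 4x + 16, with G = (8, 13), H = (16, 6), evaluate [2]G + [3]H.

(4, 2)

First 2G:
Repeated addition: build up to 2G.
2G: tangent at (8, 13): λ = (3·8² + 4)/(2·13) ≡ 12/3. 3⁻¹ ≡ 8 (mod 23), so λ ≡ 12·8 ≡ 4.
  x = λ² - 8 - 8 = 16 - 16 ≡ 0; y = λ·(8 - 0) - 13 ≡ 19. → (0, 19)
2G = (0, 19).
Next 3H:
Repeated addition: build up to 3H.
2H: tangent at (16, 6): λ = (3·16² + 4)/(2·6) ≡ 13/12. 12⁻¹ ≡ 2 (mod 23) since 12·2 = 24 ≡ 1, so λ ≡ 13·2 ≡ 3.
  x = λ² - 16 - 16 = 9 - 32 ≡ 0; y = λ·(16 - 0) - 6 ≡ 19. → (0, 19)
3H: (0, 19) + (16, 6). λ = (6 - 19)/(16 - 0) ≡ 10/16 mod 23. 16⁻¹ ≡ 13 (mod 23), so λ ≡ 15.
  x = λ² - 0 - 16 = 225 - 16 ≡ 2; y = λ·(0 - 2) - 19 ≡ 20. → (2, 20)
3H = (2, 20).
Finally 2G + 3H:
(0, 19) + (2, 20). λ = (20 - 19)/(2 - 0) ≡ 1/2 mod 23. 2⁻¹ ≡ 12 (mod 23), so λ ≡ 12.
  x = λ² - 0 - 2 = 144 - 2 ≡ 4; y = λ·(0 - 4) - 19 ≡ 2. → (4, 2)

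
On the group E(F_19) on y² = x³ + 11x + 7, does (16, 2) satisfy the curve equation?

y² = 2² ≡ 4; x³ + 11x + 7 = 4279 ≡ 4 (mod 19). 4 = 4.

yes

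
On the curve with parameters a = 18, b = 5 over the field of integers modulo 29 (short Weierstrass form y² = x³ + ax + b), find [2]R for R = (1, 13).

tangent at (1, 13): λ = (3·1² + 18)/(2·13) ≡ 21/26. 26⁻¹ ≡ 19 (mod 29) since 26·19 = 494 ≡ 1, so λ ≡ 21·19 ≡ 22.
  x = λ² - 1 - 1 = 484 - 2 ≡ 18; y = λ·(1 - 18) - 13 ≡ 19. → (18, 19)

(18, 19)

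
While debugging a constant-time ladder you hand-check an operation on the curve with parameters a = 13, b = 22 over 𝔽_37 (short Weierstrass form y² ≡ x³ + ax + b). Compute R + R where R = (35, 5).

tangent at (35, 5): λ = (3·35² + 13)/(2·5) ≡ 25/10. 10⁻¹ ≡ 26 (mod 37), so λ ≡ 25·26 ≡ 21.
  x = λ² - 35 - 35 = 441 - 70 ≡ 1; y = λ·(35 - 1) - 5 ≡ 6. → (1, 6)

(1, 6)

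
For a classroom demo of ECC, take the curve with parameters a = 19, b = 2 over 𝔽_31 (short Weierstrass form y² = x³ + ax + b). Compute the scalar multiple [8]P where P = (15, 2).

(23, 12)

Repeated addition: build up to 8P.
2P: tangent at (15, 2): λ = (3·15² + 19)/(2·2) ≡ 12/4. 4⁻¹ ≡ 8 (mod 31) since 4·8 = 32 ≡ 1, so λ ≡ 12·8 ≡ 3.
  x = λ² - 15 - 15 = 9 - 30 ≡ 10; y = λ·(15 - 10) - 2 ≡ 13. → (10, 13)
3P: (10, 13) + (15, 2). λ = (2 - 13)/(15 - 10) ≡ 20/5 mod 31. 5⁻¹ ≡ 25 (mod 31) since 5·25 = 125 ≡ 1, so λ ≡ 4.
  x = λ² - 10 - 15 = 16 - 25 ≡ 22; y = λ·(10 - 22) - 13 ≡ 1. → (22, 1)
4P: (22, 1) + (15, 2). λ = (2 - 1)/(15 - 22) ≡ 1/24 mod 31. 24⁻¹ ≡ 22 (mod 31), so λ ≡ 22.
  x = λ² - 22 - 15 = 484 - 37 ≡ 13; y = λ·(22 - 13) - 1 ≡ 11. → (13, 11)
5P: (13, 11) + (15, 2). λ = (2 - 11)/(15 - 13) ≡ 22/2 mod 31. 2⁻¹ ≡ 16 (mod 31), so λ ≡ 11.
  x = λ² - 13 - 15 = 121 - 28 ≡ 0; y = λ·(13 - 0) - 11 ≡ 8. → (0, 8)
6P: (0, 8) + (15, 2). λ = (2 - 8)/(15 - 0) ≡ 25/15 mod 31. 15⁻¹ ≡ 29 (mod 31) since 15·29 = 435 ≡ 1, so λ ≡ 12.
  x = λ² - 0 - 15 = 144 - 15 ≡ 5; y = λ·(0 - 5) - 8 ≡ 25. → (5, 25)
7P: (5, 25) + (15, 2). λ = (2 - 25)/(15 - 5) ≡ 8/10 mod 31. 10⁻¹ ≡ 28 (mod 31), so λ ≡ 7.
  x = λ² - 5 - 15 = 49 - 20 ≡ 29; y = λ·(5 - 29) - 25 ≡ 24. → (29, 24)
8P: (29, 24) + (15, 2). λ = (2 - 24)/(15 - 29) ≡ 9/17 mod 31. 17⁻¹ ≡ 11 (mod 31) since 17·11 = 187 ≡ 1, so λ ≡ 6.
  x = λ² - 29 - 15 = 36 - 44 ≡ 23; y = λ·(29 - 23) - 24 ≡ 12. → (23, 12)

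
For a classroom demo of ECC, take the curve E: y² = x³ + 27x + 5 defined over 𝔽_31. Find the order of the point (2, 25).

2P: tangent at (2, 25): λ = (3·2² + 27)/(2·25) ≡ 8/19. 19⁻¹ ≡ 18 (mod 31), so λ ≡ 8·18 ≡ 20.
  x = λ² - 2 - 2 = 400 - 4 ≡ 24; y = λ·(2 - 24) - 25 ≡ 0. → (24, 0)
3P: (24, 0) + (2, 25). λ = (25 - 0)/(2 - 24) ≡ 25/9 mod 31. 9⁻¹ ≡ 7 (mod 31) since 9·7 = 63 ≡ 1, so λ ≡ 20.
  x = λ² - 24 - 2 = 400 - 26 ≡ 2; y = λ·(24 - 2) - 0 ≡ 6. → (2, 6)
4P: (2, 6) + (2, 25): same x and y₁ ≡ -y₂, so the sum is O.
4P = O, so the order is 4.

4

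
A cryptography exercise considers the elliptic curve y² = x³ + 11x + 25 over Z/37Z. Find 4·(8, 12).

(10, 32)

Write P = (8, 12).
Double-and-add on 4 = (100)₂. Start with P = (8, 12) for the leading 1-bit.
double: tangent at (8, 12): λ = (3·8² + 11)/(2·12) ≡ 18/24. 24⁻¹ ≡ 17 (mod 37) since 24·17 = 408 ≡ 1, so λ ≡ 18·17 ≡ 10.
  x = λ² - 8 - 8 = 100 - 16 ≡ 10; y = λ·(8 - 10) - 12 ≡ 5. → (10, 5)
double: tangent at (10, 5): λ = (3·10² + 11)/(2·5) ≡ 15/10. 10⁻¹ ≡ 26 (mod 37), so λ ≡ 15·26 ≡ 20.
  x = λ² - 10 - 10 = 400 - 20 ≡ 10; y = λ·(10 - 10) - 5 ≡ 32. → (10, 32)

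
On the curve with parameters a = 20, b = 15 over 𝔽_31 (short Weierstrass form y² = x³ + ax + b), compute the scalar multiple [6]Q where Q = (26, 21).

Double-and-add on 6 = (110)₂. Start with Q = (26, 21) for the leading 1-bit.
double: tangent at (26, 21): λ = (3·26² + 20)/(2·21) ≡ 2/11. 11⁻¹ ≡ 17 (mod 31), so λ ≡ 2·17 ≡ 3.
  x = λ² - 26 - 26 = 9 - 52 ≡ 19; y = λ·(26 - 19) - 21 ≡ 0. → (19, 0)
add Q: (19, 0) + (26, 21). λ = (21 - 0)/(26 - 19) ≡ 21/7 mod 31. 7⁻¹ ≡ 9 (mod 31), so λ ≡ 3.
  x = λ² - 19 - 26 = 9 - 45 ≡ 26; y = λ·(19 - 26) - 0 ≡ 10. → (26, 10)
double: tangent at (26, 10): λ = (3·26² + 20)/(2·10) ≡ 2/20. 20⁻¹ ≡ 14 (mod 31) since 20·14 = 280 ≡ 1, so λ ≡ 2·14 ≡ 28.
  x = λ² - 26 - 26 = 784 - 52 ≡ 19; y = λ·(26 - 19) - 10 ≡ 0. → (19, 0)

(19, 0)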